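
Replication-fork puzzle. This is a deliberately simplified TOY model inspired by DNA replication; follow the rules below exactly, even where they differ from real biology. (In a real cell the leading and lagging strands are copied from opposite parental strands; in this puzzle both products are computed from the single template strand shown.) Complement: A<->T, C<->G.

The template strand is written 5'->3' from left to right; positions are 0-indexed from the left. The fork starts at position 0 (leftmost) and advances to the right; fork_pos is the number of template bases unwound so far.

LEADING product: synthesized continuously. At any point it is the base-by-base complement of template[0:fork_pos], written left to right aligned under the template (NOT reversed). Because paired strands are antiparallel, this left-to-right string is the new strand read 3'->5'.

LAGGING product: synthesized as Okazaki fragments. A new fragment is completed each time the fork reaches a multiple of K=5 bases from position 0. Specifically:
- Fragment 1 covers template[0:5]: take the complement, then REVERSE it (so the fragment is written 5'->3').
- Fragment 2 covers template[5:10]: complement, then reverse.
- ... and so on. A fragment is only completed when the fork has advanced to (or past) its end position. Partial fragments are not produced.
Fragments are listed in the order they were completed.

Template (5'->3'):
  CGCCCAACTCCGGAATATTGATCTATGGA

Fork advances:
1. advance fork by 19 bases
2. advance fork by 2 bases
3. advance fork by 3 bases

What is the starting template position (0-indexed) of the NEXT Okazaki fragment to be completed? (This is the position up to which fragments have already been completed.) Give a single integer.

Answer: 20

Derivation:
Step 1: advance 19 -> fork_pos = 0 + 19 = 19. Reached multiple(s) of 5: 5, 10, 15 -> fragments 1-3 completed (3 total).
Step 2: advance 2 -> fork_pos = 19 + 2 = 21. Reached multiple(s) of 5: 20 -> fragment 4 completed (4 total).
Step 3: advance 3 -> fork_pos = 21 + 3 = 24. Next multiple of 5 is 25 (not reached); still 4 fragment(s).
4 fragment(s) completed, covering template[0:20] (4 x 5 = 20). The next fragment, fragment 5, covers template[20:25], so it starts at position 20.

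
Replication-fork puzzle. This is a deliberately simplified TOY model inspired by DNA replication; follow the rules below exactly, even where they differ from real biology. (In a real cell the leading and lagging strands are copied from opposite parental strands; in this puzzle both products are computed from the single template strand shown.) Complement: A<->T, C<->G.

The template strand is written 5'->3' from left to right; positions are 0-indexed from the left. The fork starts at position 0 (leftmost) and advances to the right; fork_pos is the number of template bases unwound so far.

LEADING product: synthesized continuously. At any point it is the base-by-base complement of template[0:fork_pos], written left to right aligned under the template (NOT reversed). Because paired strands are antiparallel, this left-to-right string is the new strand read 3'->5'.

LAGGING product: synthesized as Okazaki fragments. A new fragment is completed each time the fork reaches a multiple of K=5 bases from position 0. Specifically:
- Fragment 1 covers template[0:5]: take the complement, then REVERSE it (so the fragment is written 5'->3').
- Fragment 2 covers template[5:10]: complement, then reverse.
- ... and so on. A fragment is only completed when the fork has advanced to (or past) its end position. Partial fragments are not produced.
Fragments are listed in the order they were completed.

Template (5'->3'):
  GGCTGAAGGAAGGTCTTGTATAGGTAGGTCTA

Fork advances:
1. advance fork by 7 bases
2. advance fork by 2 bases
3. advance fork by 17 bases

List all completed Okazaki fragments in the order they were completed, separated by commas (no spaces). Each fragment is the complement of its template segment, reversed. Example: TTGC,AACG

Answer: CAGCC,TCCTT,GACCT,TACAA,ACCTA

Derivation:
Step 1: advance 7 -> fork_pos = 0 + 7 = 7. Reached multiple(s) of 5: 5 -> fragment 1 completed (1 total).
Step 2: advance 2 -> fork_pos = 7 + 2 = 9. Next multiple of 5 is 10 (not reached); still 1 fragment(s).
Step 3: advance 17 -> fork_pos = 9 + 17 = 26. Reached multiple(s) of 5: 10, 15, 20, 25 -> fragments 2-5 completed (5 total).
Final fork_pos = 26, so 5 fragment(s) are complete. Build each: template segment -> complement -> reverse.
Fragment 1: template[0:5] = GGCTG -> complement CCGAC -> reversed CAGCC
Fragment 2: template[5:10] = AAGGA -> complement TTCCT -> reversed TCCTT
Fragment 3: template[10:15] = AGGTC -> complement TCCAG -> reversed GACCT
Fragment 4: template[15:20] = TTGTA -> complement AACAT -> reversed TACAA
Fragment 5: template[20:25] = TAGGT -> complement ATCCA -> reversed ACCTA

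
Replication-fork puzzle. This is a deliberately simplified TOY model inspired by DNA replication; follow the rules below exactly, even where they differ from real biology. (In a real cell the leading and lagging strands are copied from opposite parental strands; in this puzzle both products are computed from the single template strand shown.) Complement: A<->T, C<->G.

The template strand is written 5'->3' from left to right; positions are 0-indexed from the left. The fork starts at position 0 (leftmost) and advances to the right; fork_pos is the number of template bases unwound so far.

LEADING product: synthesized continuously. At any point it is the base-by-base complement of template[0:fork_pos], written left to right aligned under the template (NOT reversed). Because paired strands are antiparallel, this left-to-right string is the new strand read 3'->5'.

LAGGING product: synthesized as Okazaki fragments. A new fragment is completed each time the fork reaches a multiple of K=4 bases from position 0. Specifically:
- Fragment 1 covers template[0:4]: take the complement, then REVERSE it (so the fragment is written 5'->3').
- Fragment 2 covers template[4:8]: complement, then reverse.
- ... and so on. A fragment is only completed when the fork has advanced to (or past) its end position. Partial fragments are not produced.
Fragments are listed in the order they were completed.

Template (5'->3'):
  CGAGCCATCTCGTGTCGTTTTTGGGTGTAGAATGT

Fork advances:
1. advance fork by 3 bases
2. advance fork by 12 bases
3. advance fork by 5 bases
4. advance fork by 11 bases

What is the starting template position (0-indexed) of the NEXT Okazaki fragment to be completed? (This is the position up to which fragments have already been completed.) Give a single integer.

Step 1: advance 3 -> fork_pos = 0 + 3 = 3. Next multiple of 4 is 4 (not reached); still 0 fragment(s).
Step 2: advance 12 -> fork_pos = 3 + 12 = 15. Reached multiple(s) of 4: 4, 8, 12 -> fragments 1-3 completed (3 total).
Step 3: advance 5 -> fork_pos = 15 + 5 = 20. Reached multiple(s) of 4: 16, 20 -> fragments 4-5 completed (5 total).
Step 4: advance 11 -> fork_pos = 20 + 11 = 31. Reached multiple(s) of 4: 24, 28 -> fragments 6-7 completed (7 total).
7 fragment(s) completed, covering template[0:28] (7 x 4 = 28). The next fragment, fragment 8, covers template[28:32], so it starts at position 28.

Answer: 28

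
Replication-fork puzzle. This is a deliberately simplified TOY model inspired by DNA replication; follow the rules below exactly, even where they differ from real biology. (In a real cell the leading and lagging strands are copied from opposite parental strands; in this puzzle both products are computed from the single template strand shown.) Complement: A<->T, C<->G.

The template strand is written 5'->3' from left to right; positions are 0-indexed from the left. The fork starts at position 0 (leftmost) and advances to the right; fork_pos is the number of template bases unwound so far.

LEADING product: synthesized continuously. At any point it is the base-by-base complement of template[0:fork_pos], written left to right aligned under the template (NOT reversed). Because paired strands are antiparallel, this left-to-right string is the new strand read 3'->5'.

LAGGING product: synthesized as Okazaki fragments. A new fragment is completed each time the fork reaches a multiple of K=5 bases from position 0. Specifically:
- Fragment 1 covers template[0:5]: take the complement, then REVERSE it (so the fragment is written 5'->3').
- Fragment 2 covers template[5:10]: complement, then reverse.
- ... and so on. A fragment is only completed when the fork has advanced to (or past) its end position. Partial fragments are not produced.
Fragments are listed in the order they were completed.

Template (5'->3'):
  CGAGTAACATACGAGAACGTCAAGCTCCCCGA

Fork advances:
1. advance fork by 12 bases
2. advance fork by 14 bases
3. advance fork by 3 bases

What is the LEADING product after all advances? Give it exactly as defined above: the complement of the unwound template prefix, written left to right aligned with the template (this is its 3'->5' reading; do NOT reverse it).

Step 1: advance 12 -> fork_pos = 0 + 12 = 12.
Step 2: advance 14 -> fork_pos = 12 + 14 = 26.
Step 3: advance 3 -> fork_pos = 26 + 3 = 29.
Unwound prefix: template[0:29] = CGAGTAACATACGAGAACGTCAAGCTCCC
Complement it base by base (A<->T, C<->G), keeping left-to-right order:
  [0:5] CGAGT -> GCTCA
  [5:10] AACAT -> TTGTA
  [10:15] ACGAG -> TGCTC
  [15:20] AACGT -> TTGCA
  [20:25] CAAGC -> GTTCG
  [25:29] TCCC -> AGGG
Concatenate: GCTCATTGTATGCTCTTGCAGTTCGAGGG (length 29; written aligned with the template, i.e. 3'->5').

Answer: GCTCATTGTATGCTCTTGCAGTTCGAGGG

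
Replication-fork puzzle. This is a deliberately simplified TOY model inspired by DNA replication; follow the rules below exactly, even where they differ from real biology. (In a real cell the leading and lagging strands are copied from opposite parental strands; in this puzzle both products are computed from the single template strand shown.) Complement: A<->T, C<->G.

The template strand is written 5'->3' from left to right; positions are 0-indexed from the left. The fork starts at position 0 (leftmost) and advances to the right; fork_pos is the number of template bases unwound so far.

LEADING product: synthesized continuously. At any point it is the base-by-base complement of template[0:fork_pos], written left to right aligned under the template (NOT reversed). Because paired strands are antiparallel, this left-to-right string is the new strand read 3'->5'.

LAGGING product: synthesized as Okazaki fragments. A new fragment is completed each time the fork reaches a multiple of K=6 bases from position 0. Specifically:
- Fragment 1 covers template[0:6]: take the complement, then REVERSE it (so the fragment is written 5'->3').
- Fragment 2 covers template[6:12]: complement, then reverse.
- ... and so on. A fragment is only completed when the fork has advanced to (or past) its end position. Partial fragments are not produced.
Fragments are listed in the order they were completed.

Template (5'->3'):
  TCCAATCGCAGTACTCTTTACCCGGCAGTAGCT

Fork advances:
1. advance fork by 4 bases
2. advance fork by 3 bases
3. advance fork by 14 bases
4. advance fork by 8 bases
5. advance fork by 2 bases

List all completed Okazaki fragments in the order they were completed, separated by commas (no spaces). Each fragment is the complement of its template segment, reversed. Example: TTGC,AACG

Answer: ATTGGA,ACTGCG,AAGAGT,CGGGTA,TACTGC

Derivation:
Step 1: advance 4 -> fork_pos = 0 + 4 = 4. Next multiple of 6 is 6 (not reached); still 0 fragment(s).
Step 2: advance 3 -> fork_pos = 4 + 3 = 7. Reached multiple(s) of 6: 6 -> fragment 1 completed (1 total).
Step 3: advance 14 -> fork_pos = 7 + 14 = 21. Reached multiple(s) of 6: 12, 18 -> fragments 2-3 completed (3 total).
Step 4: advance 8 -> fork_pos = 21 + 8 = 29. Reached multiple(s) of 6: 24 -> fragment 4 completed (4 total).
Step 5: advance 2 -> fork_pos = 29 + 2 = 31. Reached multiple(s) of 6: 30 -> fragment 5 completed (5 total).
Final fork_pos = 31, so 5 fragment(s) are complete. Build each: template segment -> complement -> reverse.
Fragment 1: template[0:6] = TCCAAT -> complement AGGTTA -> reversed ATTGGA
Fragment 2: template[6:12] = CGCAGT -> complement GCGTCA -> reversed ACTGCG
Fragment 3: template[12:18] = ACTCTT -> complement TGAGAA -> reversed AAGAGT
Fragment 4: template[18:24] = TACCCG -> complement ATGGGC -> reversed CGGGTA
Fragment 5: template[24:30] = GCAGTA -> complement CGTCAT -> reversed TACTGC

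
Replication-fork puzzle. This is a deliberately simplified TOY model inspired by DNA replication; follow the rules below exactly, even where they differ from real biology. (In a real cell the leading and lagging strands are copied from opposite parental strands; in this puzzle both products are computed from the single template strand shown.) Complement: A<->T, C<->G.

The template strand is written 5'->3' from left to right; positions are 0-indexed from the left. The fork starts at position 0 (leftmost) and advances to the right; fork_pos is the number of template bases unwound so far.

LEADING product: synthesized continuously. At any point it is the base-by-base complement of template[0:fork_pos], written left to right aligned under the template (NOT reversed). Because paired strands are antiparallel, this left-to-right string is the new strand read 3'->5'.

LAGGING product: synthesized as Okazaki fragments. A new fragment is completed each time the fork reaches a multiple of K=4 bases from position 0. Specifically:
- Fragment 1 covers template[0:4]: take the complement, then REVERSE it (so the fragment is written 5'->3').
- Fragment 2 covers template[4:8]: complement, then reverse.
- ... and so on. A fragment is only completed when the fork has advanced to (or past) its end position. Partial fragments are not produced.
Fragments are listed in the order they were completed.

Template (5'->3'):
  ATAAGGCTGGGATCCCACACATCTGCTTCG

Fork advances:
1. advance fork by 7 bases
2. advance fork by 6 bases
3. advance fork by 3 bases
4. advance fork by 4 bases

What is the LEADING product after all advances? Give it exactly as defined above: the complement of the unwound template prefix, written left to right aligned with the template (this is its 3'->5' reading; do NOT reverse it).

Step 1: advance 7 -> fork_pos = 0 + 7 = 7.
Step 2: advance 6 -> fork_pos = 7 + 6 = 13.
Step 3: advance 3 -> fork_pos = 13 + 3 = 16.
Step 4: advance 4 -> fork_pos = 16 + 4 = 20.
Unwound prefix: template[0:20] = ATAAGGCTGGGATCCCACAC
Complement it base by base (A<->T, C<->G), keeping left-to-right order:
  [0:5] ATAAG -> TATTC
  [5:10] GCTGG -> CGACC
  [10:15] GATCC -> CTAGG
  [15:20] CACAC -> GTGTG
Concatenate: TATTCCGACCCTAGGGTGTG (length 20; written aligned with the template, i.e. 3'->5').

Answer: TATTCCGACCCTAGGGTGTG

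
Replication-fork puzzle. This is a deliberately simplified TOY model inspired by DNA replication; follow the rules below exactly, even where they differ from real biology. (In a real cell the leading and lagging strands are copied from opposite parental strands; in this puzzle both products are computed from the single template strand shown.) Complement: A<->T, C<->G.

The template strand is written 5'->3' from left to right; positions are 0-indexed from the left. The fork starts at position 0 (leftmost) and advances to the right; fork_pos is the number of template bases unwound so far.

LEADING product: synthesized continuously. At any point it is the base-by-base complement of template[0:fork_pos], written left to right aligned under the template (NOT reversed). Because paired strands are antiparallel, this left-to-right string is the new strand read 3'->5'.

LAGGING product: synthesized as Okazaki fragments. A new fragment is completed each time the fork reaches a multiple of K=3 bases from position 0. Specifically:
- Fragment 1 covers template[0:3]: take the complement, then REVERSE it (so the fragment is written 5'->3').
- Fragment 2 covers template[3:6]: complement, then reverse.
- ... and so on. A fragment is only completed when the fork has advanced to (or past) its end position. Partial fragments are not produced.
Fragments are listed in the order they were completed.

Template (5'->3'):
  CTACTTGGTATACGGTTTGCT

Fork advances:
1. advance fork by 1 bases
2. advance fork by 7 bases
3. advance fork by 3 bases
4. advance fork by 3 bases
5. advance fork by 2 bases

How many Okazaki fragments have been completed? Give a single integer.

Answer: 5

Derivation:
Step 1: advance 1 -> fork_pos = 0 + 1 = 1. Next multiple of 3 is 3 (not reached); still 0 fragment(s).
Step 2: advance 7 -> fork_pos = 1 + 7 = 8. Reached multiple(s) of 3: 3, 6 -> fragments 1-2 completed (2 total).
Step 3: advance 3 -> fork_pos = 8 + 3 = 11. Reached multiple(s) of 3: 9 -> fragment 3 completed (3 total).
Step 4: advance 3 -> fork_pos = 11 + 3 = 14. Reached multiple(s) of 3: 12 -> fragment 4 completed (4 total).
Step 5: advance 2 -> fork_pos = 14 + 2 = 16. Reached multiple(s) of 3: 15 -> fragment 5 completed (5 total).
Check: final fork_pos = 16; the multiples of 3 that are <= 16 are 3..15 -> 16 // 3 = 5 completed fragment(s).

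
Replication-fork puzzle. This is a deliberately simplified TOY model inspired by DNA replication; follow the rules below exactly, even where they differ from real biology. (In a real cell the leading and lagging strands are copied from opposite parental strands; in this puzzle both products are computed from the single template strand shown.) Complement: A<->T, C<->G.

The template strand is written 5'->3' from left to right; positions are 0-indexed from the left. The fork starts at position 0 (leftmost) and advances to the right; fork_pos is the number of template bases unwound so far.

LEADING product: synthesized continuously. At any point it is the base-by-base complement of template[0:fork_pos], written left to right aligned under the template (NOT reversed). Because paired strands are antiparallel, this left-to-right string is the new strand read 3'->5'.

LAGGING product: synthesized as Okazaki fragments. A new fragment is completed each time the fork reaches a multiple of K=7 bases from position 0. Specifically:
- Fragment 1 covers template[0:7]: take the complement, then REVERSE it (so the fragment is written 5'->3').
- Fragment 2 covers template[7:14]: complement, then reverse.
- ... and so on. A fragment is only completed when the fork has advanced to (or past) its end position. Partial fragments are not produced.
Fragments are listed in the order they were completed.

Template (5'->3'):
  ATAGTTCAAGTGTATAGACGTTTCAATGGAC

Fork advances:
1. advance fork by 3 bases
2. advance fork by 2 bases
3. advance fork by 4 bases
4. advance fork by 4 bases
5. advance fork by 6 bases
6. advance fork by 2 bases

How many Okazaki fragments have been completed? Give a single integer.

Step 1: advance 3 -> fork_pos = 0 + 3 = 3. Next multiple of 7 is 7 (not reached); still 0 fragment(s).
Step 2: advance 2 -> fork_pos = 3 + 2 = 5. Next multiple of 7 is 7 (not reached); still 0 fragment(s).
Step 3: advance 4 -> fork_pos = 5 + 4 = 9. Reached multiple(s) of 7: 7 -> fragment 1 completed (1 total).
Step 4: advance 4 -> fork_pos = 9 + 4 = 13. Next multiple of 7 is 14 (not reached); still 1 fragment(s).
Step 5: advance 6 -> fork_pos = 13 + 6 = 19. Reached multiple(s) of 7: 14 -> fragment 2 completed (2 total).
Step 6: advance 2 -> fork_pos = 19 + 2 = 21. Reached multiple(s) of 7: 21 -> fragment 3 completed (3 total).
Check: final fork_pos = 21; the multiples of 7 that are <= 21 are 7..21 -> 21 // 7 = 3 completed fragment(s).

Answer: 3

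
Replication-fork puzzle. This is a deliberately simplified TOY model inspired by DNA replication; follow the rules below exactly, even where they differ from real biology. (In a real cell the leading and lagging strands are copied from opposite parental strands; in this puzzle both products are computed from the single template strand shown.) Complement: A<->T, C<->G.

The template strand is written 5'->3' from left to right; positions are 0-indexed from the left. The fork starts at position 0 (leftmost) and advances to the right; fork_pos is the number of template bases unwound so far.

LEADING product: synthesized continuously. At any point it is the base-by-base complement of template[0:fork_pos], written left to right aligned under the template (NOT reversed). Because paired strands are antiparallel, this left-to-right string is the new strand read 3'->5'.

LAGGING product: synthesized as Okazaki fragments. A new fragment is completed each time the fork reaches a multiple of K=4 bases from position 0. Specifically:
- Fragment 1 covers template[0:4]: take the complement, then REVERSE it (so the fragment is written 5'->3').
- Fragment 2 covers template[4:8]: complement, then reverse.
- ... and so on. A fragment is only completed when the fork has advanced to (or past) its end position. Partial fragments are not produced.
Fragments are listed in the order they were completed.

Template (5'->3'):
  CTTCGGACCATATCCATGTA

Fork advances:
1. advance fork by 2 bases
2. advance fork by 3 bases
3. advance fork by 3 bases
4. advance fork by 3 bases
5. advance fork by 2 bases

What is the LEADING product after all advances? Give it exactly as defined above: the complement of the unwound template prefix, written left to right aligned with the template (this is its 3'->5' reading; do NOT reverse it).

Step 1: advance 2 -> fork_pos = 0 + 2 = 2.
Step 2: advance 3 -> fork_pos = 2 + 3 = 5.
Step 3: advance 3 -> fork_pos = 5 + 3 = 8.
Step 4: advance 3 -> fork_pos = 8 + 3 = 11.
Step 5: advance 2 -> fork_pos = 11 + 2 = 13.
Unwound prefix: template[0:13] = CTTCGGACCATAT
Complement it base by base (A<->T, C<->G), keeping left-to-right order:
  [0:5] CTTCG -> GAAGC
  [5:10] GACCA -> CTGGT
  [10:13] TAT -> ATA
Concatenate: GAAGCCTGGTATA (length 13; written aligned with the template, i.e. 3'->5').

Answer: GAAGCCTGGTATA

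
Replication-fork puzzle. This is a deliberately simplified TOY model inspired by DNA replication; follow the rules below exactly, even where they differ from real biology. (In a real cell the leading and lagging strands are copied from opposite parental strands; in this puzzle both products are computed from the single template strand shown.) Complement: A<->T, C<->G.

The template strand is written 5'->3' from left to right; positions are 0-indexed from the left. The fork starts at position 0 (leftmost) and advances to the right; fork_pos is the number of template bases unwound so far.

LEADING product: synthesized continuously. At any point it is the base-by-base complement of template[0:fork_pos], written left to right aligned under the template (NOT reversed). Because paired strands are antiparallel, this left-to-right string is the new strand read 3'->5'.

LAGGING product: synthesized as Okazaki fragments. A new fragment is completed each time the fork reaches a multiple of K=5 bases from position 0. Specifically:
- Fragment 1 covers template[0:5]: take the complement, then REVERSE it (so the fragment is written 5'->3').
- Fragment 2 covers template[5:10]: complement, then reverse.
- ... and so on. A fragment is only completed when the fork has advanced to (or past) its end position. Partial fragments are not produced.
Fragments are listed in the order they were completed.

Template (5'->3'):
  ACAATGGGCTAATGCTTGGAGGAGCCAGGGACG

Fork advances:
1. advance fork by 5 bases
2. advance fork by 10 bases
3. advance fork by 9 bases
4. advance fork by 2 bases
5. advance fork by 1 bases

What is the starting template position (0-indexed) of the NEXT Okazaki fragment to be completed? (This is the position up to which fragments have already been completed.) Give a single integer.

Step 1: advance 5 -> fork_pos = 0 + 5 = 5. Reached multiple(s) of 5: 5 -> fragment 1 completed (1 total).
Step 2: advance 10 -> fork_pos = 5 + 10 = 15. Reached multiple(s) of 5: 10, 15 -> fragments 2-3 completed (3 total).
Step 3: advance 9 -> fork_pos = 15 + 9 = 24. Reached multiple(s) of 5: 20 -> fragment 4 completed (4 total).
Step 4: advance 2 -> fork_pos = 24 + 2 = 26. Reached multiple(s) of 5: 25 -> fragment 5 completed (5 total).
Step 5: advance 1 -> fork_pos = 26 + 1 = 27. Next multiple of 5 is 30 (not reached); still 5 fragment(s).
5 fragment(s) completed, covering template[0:25] (5 x 5 = 25). The next fragment, fragment 6, covers template[25:30], so it starts at position 25.

Answer: 25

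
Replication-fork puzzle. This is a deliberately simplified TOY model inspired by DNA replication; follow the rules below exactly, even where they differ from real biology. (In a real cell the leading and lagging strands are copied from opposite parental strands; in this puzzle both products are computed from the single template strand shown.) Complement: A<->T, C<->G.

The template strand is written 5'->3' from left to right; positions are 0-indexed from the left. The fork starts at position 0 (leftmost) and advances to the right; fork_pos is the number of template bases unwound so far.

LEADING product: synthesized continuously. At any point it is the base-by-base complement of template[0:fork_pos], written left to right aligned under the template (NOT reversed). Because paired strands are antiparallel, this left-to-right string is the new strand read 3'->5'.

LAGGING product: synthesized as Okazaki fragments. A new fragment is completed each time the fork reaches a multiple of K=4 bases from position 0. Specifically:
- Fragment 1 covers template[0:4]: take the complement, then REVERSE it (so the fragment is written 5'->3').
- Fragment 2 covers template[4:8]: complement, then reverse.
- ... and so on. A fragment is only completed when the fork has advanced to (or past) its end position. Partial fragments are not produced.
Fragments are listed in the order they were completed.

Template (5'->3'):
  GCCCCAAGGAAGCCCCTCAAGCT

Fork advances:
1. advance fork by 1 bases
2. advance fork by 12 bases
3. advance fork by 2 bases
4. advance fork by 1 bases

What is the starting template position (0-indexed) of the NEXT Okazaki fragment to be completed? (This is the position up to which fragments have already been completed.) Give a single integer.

Answer: 16

Derivation:
Step 1: advance 1 -> fork_pos = 0 + 1 = 1. Next multiple of 4 is 4 (not reached); still 0 fragment(s).
Step 2: advance 12 -> fork_pos = 1 + 12 = 13. Reached multiple(s) of 4: 4, 8, 12 -> fragments 1-3 completed (3 total).
Step 3: advance 2 -> fork_pos = 13 + 2 = 15. Next multiple of 4 is 16 (not reached); still 3 fragment(s).
Step 4: advance 1 -> fork_pos = 15 + 1 = 16. Reached multiple(s) of 4: 16 -> fragment 4 completed (4 total).
4 fragment(s) completed, covering template[0:16] (4 x 4 = 16). The next fragment, fragment 5, covers template[16:20], so it starts at position 16.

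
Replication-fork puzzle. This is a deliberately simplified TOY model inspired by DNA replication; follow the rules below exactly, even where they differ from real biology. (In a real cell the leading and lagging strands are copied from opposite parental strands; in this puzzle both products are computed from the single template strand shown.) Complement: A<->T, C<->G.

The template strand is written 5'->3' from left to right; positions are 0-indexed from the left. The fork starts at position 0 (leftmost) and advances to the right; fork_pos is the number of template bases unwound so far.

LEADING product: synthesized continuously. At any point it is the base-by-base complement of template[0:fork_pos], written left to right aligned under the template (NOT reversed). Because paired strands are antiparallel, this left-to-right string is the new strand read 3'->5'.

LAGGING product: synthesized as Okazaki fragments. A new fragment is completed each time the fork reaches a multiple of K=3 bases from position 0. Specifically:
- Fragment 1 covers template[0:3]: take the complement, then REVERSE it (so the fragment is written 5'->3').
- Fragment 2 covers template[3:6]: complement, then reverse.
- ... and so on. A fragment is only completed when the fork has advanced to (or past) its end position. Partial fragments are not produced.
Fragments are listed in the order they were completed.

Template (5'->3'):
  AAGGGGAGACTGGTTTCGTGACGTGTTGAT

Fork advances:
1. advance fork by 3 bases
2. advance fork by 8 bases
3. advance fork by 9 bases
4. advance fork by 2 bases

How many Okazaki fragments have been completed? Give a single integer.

Answer: 7

Derivation:
Step 1: advance 3 -> fork_pos = 0 + 3 = 3. Reached multiple(s) of 3: 3 -> fragment 1 completed (1 total).
Step 2: advance 8 -> fork_pos = 3 + 8 = 11. Reached multiple(s) of 3: 6, 9 -> fragments 2-3 completed (3 total).
Step 3: advance 9 -> fork_pos = 11 + 9 = 20. Reached multiple(s) of 3: 12, 15, 18 -> fragments 4-6 completed (6 total).
Step 4: advance 2 -> fork_pos = 20 + 2 = 22. Reached multiple(s) of 3: 21 -> fragment 7 completed (7 total).
Check: final fork_pos = 22; the multiples of 3 that are <= 22 are 3..21 -> 22 // 3 = 7 completed fragment(s).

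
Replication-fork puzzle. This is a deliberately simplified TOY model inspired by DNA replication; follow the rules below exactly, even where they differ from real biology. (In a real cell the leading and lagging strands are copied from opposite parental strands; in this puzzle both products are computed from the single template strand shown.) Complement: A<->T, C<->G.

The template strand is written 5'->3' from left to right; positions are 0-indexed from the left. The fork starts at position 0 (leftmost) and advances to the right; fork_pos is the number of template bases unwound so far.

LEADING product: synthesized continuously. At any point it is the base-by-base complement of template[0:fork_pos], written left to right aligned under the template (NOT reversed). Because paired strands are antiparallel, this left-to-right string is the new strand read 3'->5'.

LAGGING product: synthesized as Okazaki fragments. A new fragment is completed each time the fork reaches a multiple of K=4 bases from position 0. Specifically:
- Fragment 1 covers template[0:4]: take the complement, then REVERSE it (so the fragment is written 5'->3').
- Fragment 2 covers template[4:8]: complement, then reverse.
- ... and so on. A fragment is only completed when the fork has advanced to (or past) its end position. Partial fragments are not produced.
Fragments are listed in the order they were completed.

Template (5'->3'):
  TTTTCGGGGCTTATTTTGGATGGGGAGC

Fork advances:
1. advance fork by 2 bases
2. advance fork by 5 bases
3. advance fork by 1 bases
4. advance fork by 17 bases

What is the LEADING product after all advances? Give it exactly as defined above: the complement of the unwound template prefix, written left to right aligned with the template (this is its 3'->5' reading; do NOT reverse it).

Answer: AAAAGCCCCGAATAAAACCTACCCC

Derivation:
Step 1: advance 2 -> fork_pos = 0 + 2 = 2.
Step 2: advance 5 -> fork_pos = 2 + 5 = 7.
Step 3: advance 1 -> fork_pos = 7 + 1 = 8.
Step 4: advance 17 -> fork_pos = 8 + 17 = 25.
Unwound prefix: template[0:25] = TTTTCGGGGCTTATTTTGGATGGGG
Complement it base by base (A<->T, C<->G), keeping left-to-right order:
  [0:5] TTTTC -> AAAAG
  [5:10] GGGGC -> CCCCG
  [10:15] TTATT -> AATAA
  [15:20] TTGGA -> AACCT
  [20:25] TGGGG -> ACCCC
Concatenate: AAAAGCCCCGAATAAAACCTACCCC (length 25; written aligned with the template, i.e. 3'->5').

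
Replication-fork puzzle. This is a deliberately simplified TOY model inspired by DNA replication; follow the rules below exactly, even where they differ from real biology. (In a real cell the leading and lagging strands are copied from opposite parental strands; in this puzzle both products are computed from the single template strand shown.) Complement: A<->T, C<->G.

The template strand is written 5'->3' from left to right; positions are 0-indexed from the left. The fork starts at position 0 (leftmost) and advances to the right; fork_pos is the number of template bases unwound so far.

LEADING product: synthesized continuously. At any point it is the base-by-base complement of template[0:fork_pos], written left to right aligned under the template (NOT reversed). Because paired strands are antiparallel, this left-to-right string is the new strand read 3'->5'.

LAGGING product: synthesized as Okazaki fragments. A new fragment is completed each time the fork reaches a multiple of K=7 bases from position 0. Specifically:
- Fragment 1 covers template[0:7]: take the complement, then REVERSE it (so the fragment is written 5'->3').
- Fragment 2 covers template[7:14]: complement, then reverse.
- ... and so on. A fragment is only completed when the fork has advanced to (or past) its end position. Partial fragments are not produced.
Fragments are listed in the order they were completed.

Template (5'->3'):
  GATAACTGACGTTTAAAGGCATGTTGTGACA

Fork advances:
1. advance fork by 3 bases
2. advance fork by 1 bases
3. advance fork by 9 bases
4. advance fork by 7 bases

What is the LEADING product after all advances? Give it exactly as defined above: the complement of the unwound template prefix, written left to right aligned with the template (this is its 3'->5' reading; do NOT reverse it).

Answer: CTATTGACTGCAAATTTCCG

Derivation:
Step 1: advance 3 -> fork_pos = 0 + 3 = 3.
Step 2: advance 1 -> fork_pos = 3 + 1 = 4.
Step 3: advance 9 -> fork_pos = 4 + 9 = 13.
Step 4: advance 7 -> fork_pos = 13 + 7 = 20.
Unwound prefix: template[0:20] = GATAACTGACGTTTAAAGGC
Complement it base by base (A<->T, C<->G), keeping left-to-right order:
  [0:5] GATAA -> CTATT
  [5:10] CTGAC -> GACTG
  [10:15] GTTTA -> CAAAT
  [15:20] AAGGC -> TTCCG
Concatenate: CTATTGACTGCAAATTTCCG (length 20; written aligned with the template, i.e. 3'->5').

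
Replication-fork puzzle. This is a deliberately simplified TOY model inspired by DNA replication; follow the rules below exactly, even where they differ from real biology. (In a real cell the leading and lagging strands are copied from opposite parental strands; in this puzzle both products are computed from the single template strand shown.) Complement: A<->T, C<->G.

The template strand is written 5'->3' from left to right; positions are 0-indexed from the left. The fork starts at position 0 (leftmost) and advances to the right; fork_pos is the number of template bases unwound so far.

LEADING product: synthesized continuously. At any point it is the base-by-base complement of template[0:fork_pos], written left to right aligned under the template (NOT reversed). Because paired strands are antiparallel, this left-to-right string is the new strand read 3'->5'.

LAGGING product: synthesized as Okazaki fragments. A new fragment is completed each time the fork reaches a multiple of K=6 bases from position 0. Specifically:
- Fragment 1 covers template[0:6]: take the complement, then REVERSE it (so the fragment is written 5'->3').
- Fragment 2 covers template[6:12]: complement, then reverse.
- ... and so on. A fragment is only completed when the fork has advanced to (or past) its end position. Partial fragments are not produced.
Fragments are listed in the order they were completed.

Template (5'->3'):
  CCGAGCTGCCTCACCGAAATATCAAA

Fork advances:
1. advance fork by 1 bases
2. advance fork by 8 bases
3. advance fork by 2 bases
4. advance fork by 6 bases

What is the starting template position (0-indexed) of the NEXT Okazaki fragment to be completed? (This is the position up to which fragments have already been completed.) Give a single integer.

Answer: 12

Derivation:
Step 1: advance 1 -> fork_pos = 0 + 1 = 1. Next multiple of 6 is 6 (not reached); still 0 fragment(s).
Step 2: advance 8 -> fork_pos = 1 + 8 = 9. Reached multiple(s) of 6: 6 -> fragment 1 completed (1 total).
Step 3: advance 2 -> fork_pos = 9 + 2 = 11. Next multiple of 6 is 12 (not reached); still 1 fragment(s).
Step 4: advance 6 -> fork_pos = 11 + 6 = 17. Reached multiple(s) of 6: 12 -> fragment 2 completed (2 total).
2 fragment(s) completed, covering template[0:12] (2 x 6 = 12). The next fragment, fragment 3, covers template[12:18], so it starts at position 12.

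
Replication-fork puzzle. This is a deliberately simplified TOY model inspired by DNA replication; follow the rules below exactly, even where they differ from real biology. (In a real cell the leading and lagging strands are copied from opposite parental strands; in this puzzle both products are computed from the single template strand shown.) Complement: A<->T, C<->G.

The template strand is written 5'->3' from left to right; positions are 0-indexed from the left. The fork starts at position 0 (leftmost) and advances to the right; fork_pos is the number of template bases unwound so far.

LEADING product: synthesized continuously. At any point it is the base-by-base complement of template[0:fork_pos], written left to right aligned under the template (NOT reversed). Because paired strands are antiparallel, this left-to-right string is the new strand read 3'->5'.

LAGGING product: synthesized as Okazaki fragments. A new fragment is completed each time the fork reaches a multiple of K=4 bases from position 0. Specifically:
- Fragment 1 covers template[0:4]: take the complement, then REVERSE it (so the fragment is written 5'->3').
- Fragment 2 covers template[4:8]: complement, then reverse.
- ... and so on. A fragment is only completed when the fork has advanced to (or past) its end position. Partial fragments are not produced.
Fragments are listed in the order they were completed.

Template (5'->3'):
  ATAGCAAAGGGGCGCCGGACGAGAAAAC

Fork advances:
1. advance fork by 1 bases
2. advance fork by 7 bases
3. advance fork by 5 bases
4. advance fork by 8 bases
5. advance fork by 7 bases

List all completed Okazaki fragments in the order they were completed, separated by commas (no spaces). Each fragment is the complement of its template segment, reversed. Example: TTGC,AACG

Answer: CTAT,TTTG,CCCC,GGCG,GTCC,TCTC,GTTT

Derivation:
Step 1: advance 1 -> fork_pos = 0 + 1 = 1. Next multiple of 4 is 4 (not reached); still 0 fragment(s).
Step 2: advance 7 -> fork_pos = 1 + 7 = 8. Reached multiple(s) of 4: 4, 8 -> fragments 1-2 completed (2 total).
Step 3: advance 5 -> fork_pos = 8 + 5 = 13. Reached multiple(s) of 4: 12 -> fragment 3 completed (3 total).
Step 4: advance 8 -> fork_pos = 13 + 8 = 21. Reached multiple(s) of 4: 16, 20 -> fragments 4-5 completed (5 total).
Step 5: advance 7 -> fork_pos = 21 + 7 = 28. Reached multiple(s) of 4: 24, 28 -> fragments 6-7 completed (7 total).
Final fork_pos = 28, so 7 fragment(s) are complete. Build each: template segment -> complement -> reverse.
Fragment 1: template[0:4] = ATAG -> complement TATC -> reversed CTAT
Fragment 2: template[4:8] = CAAA -> complement GTTT -> reversed TTTG
Fragment 3: template[8:12] = GGGG -> complement CCCC -> reversed CCCC
Fragment 4: template[12:16] = CGCC -> complement GCGG -> reversed GGCG
Fragment 5: template[16:20] = GGAC -> complement CCTG -> reversed GTCC
Fragment 6: template[20:24] = GAGA -> complement CTCT -> reversed TCTC
Fragment 7: template[24:28] = AAAC -> complement TTTG -> reversed GTTT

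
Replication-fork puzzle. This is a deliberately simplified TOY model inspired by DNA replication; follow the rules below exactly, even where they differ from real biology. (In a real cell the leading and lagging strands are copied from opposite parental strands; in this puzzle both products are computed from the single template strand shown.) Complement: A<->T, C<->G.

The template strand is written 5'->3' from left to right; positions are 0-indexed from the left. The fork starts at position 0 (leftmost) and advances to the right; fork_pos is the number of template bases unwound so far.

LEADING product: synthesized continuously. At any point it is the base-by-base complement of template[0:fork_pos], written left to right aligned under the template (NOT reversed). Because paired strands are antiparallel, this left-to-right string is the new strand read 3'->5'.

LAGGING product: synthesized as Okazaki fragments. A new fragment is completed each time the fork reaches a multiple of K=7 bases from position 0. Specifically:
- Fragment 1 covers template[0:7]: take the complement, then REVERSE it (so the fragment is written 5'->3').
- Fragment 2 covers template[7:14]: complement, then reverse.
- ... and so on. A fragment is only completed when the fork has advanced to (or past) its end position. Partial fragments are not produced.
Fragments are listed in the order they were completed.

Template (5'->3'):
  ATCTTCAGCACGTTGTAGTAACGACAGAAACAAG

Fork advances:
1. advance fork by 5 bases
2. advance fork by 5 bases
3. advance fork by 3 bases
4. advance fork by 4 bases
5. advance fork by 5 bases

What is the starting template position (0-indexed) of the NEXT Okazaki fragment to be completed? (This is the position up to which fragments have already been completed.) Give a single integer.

Step 1: advance 5 -> fork_pos = 0 + 5 = 5. Next multiple of 7 is 7 (not reached); still 0 fragment(s).
Step 2: advance 5 -> fork_pos = 5 + 5 = 10. Reached multiple(s) of 7: 7 -> fragment 1 completed (1 total).
Step 3: advance 3 -> fork_pos = 10 + 3 = 13. Next multiple of 7 is 14 (not reached); still 1 fragment(s).
Step 4: advance 4 -> fork_pos = 13 + 4 = 17. Reached multiple(s) of 7: 14 -> fragment 2 completed (2 total).
Step 5: advance 5 -> fork_pos = 17 + 5 = 22. Reached multiple(s) of 7: 21 -> fragment 3 completed (3 total).
3 fragment(s) completed, covering template[0:21] (3 x 7 = 21). The next fragment, fragment 4, covers template[21:28], so it starts at position 21.

Answer: 21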